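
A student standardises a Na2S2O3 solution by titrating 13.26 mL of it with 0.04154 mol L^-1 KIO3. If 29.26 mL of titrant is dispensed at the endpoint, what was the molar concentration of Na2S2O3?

0.550 M

n(KIO3) = 0.04154 x 0.02926 = 0.001215 mol.
From the balanced equation, 1 mol KIO3 reacts with 6 mol Na2S2O3, so n(Na2S2O3) = 0.001215 x 6/1 = 0.007293 mol.
[Na2S2O3] = 0.007293 / 0.01326 L = 0.550 M.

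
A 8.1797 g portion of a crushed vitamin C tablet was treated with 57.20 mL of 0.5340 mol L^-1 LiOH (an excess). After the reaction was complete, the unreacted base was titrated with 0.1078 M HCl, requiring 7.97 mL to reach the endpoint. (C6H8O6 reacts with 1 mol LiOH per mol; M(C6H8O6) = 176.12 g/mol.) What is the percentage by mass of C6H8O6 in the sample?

Total n(LiOH) added = 0.5340 x 0.05720 = 0.03054 mol.
n(HCl) used = 0.1078 x 0.007970 = 0.0008592 mol, which equals the excess n(LiOH).
So n(LiOH) consumed by the sample = 0.03054 - 0.0008592 = 0.02969 mol.
n(C6H8O6) = 0.02969 / 1 = 0.02969 mol.
mass C6H8O6 = 0.02969 x 176.12 = 5.228 g, so %C6H8O6 = 5.228/8.1797 x 100 = 63.9%.

63.9%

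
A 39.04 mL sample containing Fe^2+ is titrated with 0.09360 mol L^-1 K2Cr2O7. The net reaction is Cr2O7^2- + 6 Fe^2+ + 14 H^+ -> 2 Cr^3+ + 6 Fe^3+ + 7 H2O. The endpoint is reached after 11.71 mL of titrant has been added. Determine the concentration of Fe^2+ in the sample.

0.168 M

n(K2Cr2O7) = 0.09360 x 0.01171 = 0.001096 mol.
From the balanced equation, 1 mol K2Cr2O7 reacts with 6 mol Fe^2+, so n(Fe^2+) = 0.001096 x 6/1 = 0.006576 mol.
[Fe^2+] = 0.006576 / 0.03904 L = 0.168 M.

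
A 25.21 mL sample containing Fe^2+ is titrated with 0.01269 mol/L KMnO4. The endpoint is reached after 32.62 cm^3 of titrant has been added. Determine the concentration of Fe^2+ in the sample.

0.0821 M

n(KMnO4) = 0.01269 x 0.03262 = 0.0004139 mol.
From the balanced equation, 1 mol KMnO4 reacts with 5 mol Fe^2+, so n(Fe^2+) = 0.0004139 x 5/1 = 0.002070 mol.
[Fe^2+] = 0.002070 / 0.02521 L = 0.0821 M.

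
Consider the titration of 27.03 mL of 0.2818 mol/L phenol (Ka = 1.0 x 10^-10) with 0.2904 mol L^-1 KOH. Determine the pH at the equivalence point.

11.58

n(C6H5OH) = 0.2818 x 0.02703 = 0.007617 mol; V(KOH) at equivalence = 0.007617/0.2904 = 0.02623 L.
At equivalence all the acid is converted to C6H5O-; total volume = 0.02703 + 0.02623 = 0.05326 L, so [C6H5O-] = 0.007617/0.05326 = 0.1430 M.
Kb = Kw/Ka = 1.0e-14 / 1.0 x 10^-10 = 0.000100.
[OH^-] = sqrt(Kb x [C6H5O-]) = sqrt(0.000100 x 0.1430) = 0.00378 M.
pOH = 2.42, so pH = 14.00 - 2.42 = 11.58.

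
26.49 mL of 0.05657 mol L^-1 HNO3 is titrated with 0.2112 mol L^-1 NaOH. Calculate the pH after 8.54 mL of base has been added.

n(acid) = 0.05657 x 0.02649 = 0.001499 mol; n(NaOH) added = 0.2112 x 0.008540 = 0.001804 mol.
Base is in excess by 0.001804 - 0.001499 = 0.0003051 mol in a total volume of 0.03503 L.
[OH^-] = 0.0003051/0.03503 = 0.008710 M, so pOH = 2.06 and pH = 14.00 - 2.06 = 11.94.

11.94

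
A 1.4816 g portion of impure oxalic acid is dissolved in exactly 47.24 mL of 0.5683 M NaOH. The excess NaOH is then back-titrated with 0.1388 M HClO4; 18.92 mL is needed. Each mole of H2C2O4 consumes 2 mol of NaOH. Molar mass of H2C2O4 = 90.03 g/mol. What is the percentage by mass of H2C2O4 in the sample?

73.6%

Total n(NaOH) added = 0.5683 x 0.04724 = 0.02685 mol.
n(HClO4) used = 0.1388 x 0.01892 = 0.002626 mol, which equals the excess n(NaOH).
So n(NaOH) consumed by the sample = 0.02685 - 0.002626 = 0.02422 mol.
n(H2C2O4) = 0.02422 / 2 = 0.01211 mol.
mass H2C2O4 = 0.01211 x 90.03 = 1.090 g, so %H2C2O4 = 1.090/1.4816 x 100 = 73.6%.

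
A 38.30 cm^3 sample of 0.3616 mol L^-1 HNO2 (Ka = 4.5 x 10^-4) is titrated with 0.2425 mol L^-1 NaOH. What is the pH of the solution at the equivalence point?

n(HNO2) = 0.3616 x 0.03830 = 0.01385 mol; V(NaOH) at equivalence = 0.01385/0.2425 = 0.05711 L.
At equivalence all the acid is converted to NO2-; total volume = 0.03830 + 0.05711 = 0.09541 L, so [NO2-] = 0.01385/0.09541 = 0.1452 M.
Kb = Kw/Ka = 1.0e-14 / 4.5 x 10^-4 = 2.22e-11.
[OH^-] = sqrt(Kb x [NO2-]) = sqrt(2.22e-11 x 0.1452) = 1.80e-6 M.
pOH = 5.75, so pH = 14.00 - 5.75 = 8.25.

8.25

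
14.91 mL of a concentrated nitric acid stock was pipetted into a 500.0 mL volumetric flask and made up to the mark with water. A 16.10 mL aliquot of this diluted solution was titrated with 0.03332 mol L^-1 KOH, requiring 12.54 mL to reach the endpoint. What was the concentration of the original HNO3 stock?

n(KOH) = 0.03332 x 0.01254 = 0.0004178 mol.
n(HNO3) in the aliquot = 0.0004178 mol.
[diluted HNO3] = 0.0004178 / 0.01610 = 0.02595 M.
Dilution factor = 500.0/14.91 = 33.53, so [stock] = 0.02595 x 33.53 = 0.870 M.

0.870 M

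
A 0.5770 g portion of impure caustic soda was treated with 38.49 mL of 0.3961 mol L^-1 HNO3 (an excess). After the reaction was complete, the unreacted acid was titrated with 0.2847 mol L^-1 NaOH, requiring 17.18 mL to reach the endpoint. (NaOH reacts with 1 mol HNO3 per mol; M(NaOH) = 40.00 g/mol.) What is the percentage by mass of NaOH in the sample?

71.8%

Total n(HNO3) added = 0.3961 x 0.03849 = 0.01525 mol.
n(NaOH) used = 0.2847 x 0.01718 = 0.004891 mol, which equals the excess n(HNO3).
So n(HNO3) consumed by the sample = 0.01525 - 0.004891 = 0.01035 mol.
n(NaOH) = 0.01035 / 1 = 0.01035 mol.
mass NaOH = 0.01035 x 40.00 = 0.4142 g, so %NaOH = 0.4142/0.5770 x 100 = 71.8%.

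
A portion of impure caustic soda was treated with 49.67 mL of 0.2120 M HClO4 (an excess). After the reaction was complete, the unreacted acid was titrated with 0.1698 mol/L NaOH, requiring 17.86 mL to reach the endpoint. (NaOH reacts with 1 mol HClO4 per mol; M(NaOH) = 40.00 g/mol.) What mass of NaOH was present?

0.300 g

Total n(HClO4) added = 0.2120 x 0.04967 = 0.01053 mol.
n(NaOH) used = 0.1698 x 0.01786 = 0.003033 mol, which equals the excess n(HClO4).
So n(HClO4) consumed by the sample = 0.01053 - 0.003033 = 0.007497 mol.
n(NaOH) = 0.007497 / 1 = 0.007497 mol.
mass = 0.007497 mol x 40.00 g/mol = 0.300 g.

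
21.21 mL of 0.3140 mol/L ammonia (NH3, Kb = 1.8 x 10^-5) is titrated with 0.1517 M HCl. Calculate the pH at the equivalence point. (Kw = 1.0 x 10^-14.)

5.12

n(NH3) = 0.3140 x 0.02121 = 0.006660 mol; V(HCl) at equivalence = 0.006660/0.1517 = 0.04390 L.
At equivalence the base is fully converted to NH4+; total volume = 0.06511 L, so [NH4+] = 0.006660/0.06511 = 0.1023 M.
Ka(NH4+) = Kw/Kb = 1.0e-14 / 1.8 x 10^-5 = 5.56e-10.
[H^+] = sqrt(Ka x [NH4+]) = sqrt(5.56e-10 x 0.1023) = 7.54e-6 M.
pH = -log(7.54e-6) = 5.12.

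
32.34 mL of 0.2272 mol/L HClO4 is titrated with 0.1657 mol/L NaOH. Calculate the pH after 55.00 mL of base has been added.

12.31

n(acid) = 0.2272 x 0.03234 = 0.007348 mol; n(NaOH) added = 0.1657 x 0.05500 = 0.009113 mol.
Base is in excess by 0.009113 - 0.007348 = 0.001766 mol in a total volume of 0.08734 L.
[OH^-] = 0.001766/0.08734 = 0.02022 M, so pOH = 1.69 and pH = 14.00 - 1.69 = 12.31.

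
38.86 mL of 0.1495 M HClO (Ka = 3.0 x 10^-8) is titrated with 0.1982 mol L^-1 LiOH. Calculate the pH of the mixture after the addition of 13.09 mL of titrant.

Initial n(HClO) = 0.1495 x 0.03886 = 0.005810 mol.
n(LiOH) added = 0.1982 x 0.01309 = 0.002594 mol, converting that many moles of HClO to ClO-.
Remaining n(HClO) = 0.003215 mol; n(ClO-) = 0.002594 mol.
By Henderson-Hasselbalch, pH = pKa + log([A^-]/[HA]) = 7.52 + log(0.002594/0.003215) = 7.52 + (-0.09) = 7.43.

7.43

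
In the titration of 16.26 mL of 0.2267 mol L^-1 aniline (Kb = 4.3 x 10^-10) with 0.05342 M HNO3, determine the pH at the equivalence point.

3.00

n(C6H5NH2) = 0.2267 x 0.01626 = 0.003686 mol; V(HNO3) at equivalence = 0.003686/0.05342 = 0.06900 L.
At equivalence the base is fully converted to C6H5NH3+; total volume = 0.08526 L, so [C6H5NH3+] = 0.003686/0.08526 = 0.04323 M.
Ka(C6H5NH3+) = Kw/Kb = 1.0e-14 / 4.3 x 10^-10 = 2.33e-5.
[H^+] = sqrt(Ka x [C6H5NH3+]) = sqrt(2.33e-5 x 0.04323) = 0.00100 M.
pH = -log(0.00100) = 3.00.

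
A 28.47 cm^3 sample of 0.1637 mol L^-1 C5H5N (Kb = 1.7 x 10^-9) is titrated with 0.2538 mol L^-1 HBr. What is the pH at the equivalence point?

n(C5H5N) = 0.1637 x 0.02847 = 0.004661 mol; V(HBr) at equivalence = 0.004661/0.2538 = 0.01836 L.
At equivalence the base is fully converted to C5H5NH+; total volume = 0.04683 L, so [C5H5NH+] = 0.004661/0.04683 = 0.09951 M.
Ka(C5H5NH+) = Kw/Kb = 1.0e-14 / 1.7 x 10^-9 = 5.88e-6.
[H^+] = sqrt(Ka x [C5H5NH+]) = sqrt(5.88e-6 x 0.09951) = 0.000765 M.
pH = -log(0.000765) = 3.12.

3.12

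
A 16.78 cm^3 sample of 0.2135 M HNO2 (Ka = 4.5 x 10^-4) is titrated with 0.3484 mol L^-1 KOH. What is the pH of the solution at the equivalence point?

8.23

n(HNO2) = 0.2135 x 0.01678 = 0.003583 mol; V(KOH) at equivalence = 0.003583/0.3484 = 0.01028 L.
At equivalence all the acid is converted to NO2-; total volume = 0.01678 + 0.01028 = 0.02706 L, so [NO2-] = 0.003583/0.02706 = 0.1324 M.
Kb = Kw/Ka = 1.0e-14 / 4.5 x 10^-4 = 2.22e-11.
[OH^-] = sqrt(Kb x [NO2-]) = sqrt(2.22e-11 x 0.1324) = 1.72e-6 M.
pOH = 5.77, so pH = 14.00 - 5.77 = 8.23.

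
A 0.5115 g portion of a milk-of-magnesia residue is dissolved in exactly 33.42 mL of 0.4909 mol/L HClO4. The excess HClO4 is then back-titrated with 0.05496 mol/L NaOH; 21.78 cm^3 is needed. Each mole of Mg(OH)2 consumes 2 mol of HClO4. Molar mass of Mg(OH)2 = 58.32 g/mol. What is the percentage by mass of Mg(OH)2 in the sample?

86.7%

Total n(HClO4) added = 0.4909 x 0.03342 = 0.01641 mol.
n(NaOH) used = 0.05496 x 0.02178 = 0.001197 mol, which equals the excess n(HClO4).
So n(HClO4) consumed by the sample = 0.01641 - 0.001197 = 0.01521 mol.
n(Mg(OH)2) = 0.01521 / 2 = 0.007604 mol.
mass Mg(OH)2 = 0.007604 x 58.32 = 0.4435 g, so %Mg(OH)2 = 0.4435/0.5115 x 100 = 86.7%.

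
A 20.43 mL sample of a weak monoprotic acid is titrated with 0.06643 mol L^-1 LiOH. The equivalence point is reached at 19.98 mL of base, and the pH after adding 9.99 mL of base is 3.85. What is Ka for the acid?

1.4 x 10^-4

9.99 mL is half of the equivalence volume, so this is the half-equivalence point where [HA] = [A^-].
At half-equivalence pH = pKa, so pKa = 3.85.
Ka = 10^(-3.85) = 1.4 x 10^-4.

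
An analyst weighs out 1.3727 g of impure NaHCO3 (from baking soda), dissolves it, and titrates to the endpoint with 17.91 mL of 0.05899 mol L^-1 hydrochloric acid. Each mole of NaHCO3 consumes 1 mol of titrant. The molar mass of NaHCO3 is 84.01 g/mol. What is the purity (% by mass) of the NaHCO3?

n(HCl) = 0.05899 x 0.01791 = 0.001057 mol.
n(NaHCO3) = 0.001057 / 1 = 0.001057 mol.
mass of NaHCO3 = 0.001057 x 84.01 = 0.08876 g.
% purity = 0.08876 / 1.3727 x 100 = 6.47%.

6.47%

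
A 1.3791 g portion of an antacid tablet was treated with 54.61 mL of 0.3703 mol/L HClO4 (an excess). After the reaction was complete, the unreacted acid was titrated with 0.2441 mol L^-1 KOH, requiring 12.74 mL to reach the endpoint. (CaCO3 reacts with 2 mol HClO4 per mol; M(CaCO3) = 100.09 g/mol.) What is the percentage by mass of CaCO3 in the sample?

Total n(HClO4) added = 0.3703 x 0.05461 = 0.02022 mol.
n(KOH) used = 0.2441 x 0.01274 = 0.003110 mol, which equals the excess n(HClO4).
So n(HClO4) consumed by the sample = 0.02022 - 0.003110 = 0.01711 mol.
n(CaCO3) = 0.01711 / 2 = 0.008556 mol.
mass CaCO3 = 0.008556 x 100.09 = 0.8564 g, so %CaCO3 = 0.8564/1.3791 x 100 = 62.1%.

62.1%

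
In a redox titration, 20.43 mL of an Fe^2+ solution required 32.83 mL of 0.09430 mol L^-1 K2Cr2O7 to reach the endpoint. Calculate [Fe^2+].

n(K2Cr2O7) = 0.09430 x 0.03283 = 0.003096 mol.
From the balanced equation, 1 mol K2Cr2O7 reacts with 6 mol Fe^2+, so n(Fe^2+) = 0.003096 x 6/1 = 0.01858 mol.
[Fe^2+] = 0.01858 / 0.02043 L = 0.909 M.

0.909 M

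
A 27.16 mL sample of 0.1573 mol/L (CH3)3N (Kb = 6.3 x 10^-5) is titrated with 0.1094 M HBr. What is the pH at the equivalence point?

5.49

n((CH3)3N) = 0.1573 x 0.02716 = 0.004272 mol; V(HBr) at equivalence = 0.004272/0.1094 = 0.03905 L.
At equivalence the base is fully converted to (CH3)3NH+; total volume = 0.06621 L, so [(CH3)3NH+] = 0.004272/0.06621 = 0.06452 M.
Ka((CH3)3NH+) = Kw/Kb = 1.0e-14 / 6.3 x 10^-5 = 1.59e-10.
[H^+] = sqrt(Ka x [(CH3)3NH+]) = sqrt(1.59e-10 x 0.06452) = 3.20e-6 M.
pH = -log(3.20e-6) = 5.49.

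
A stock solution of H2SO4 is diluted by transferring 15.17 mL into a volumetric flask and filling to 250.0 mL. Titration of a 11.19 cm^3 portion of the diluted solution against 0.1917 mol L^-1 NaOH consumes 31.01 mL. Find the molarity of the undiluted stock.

n(NaOH) = 0.1917 x 0.03101 = 0.005945 mol.
n(H2SO4) in the aliquot = 0.005945 x 1/2 = 0.002972 mol.
[diluted H2SO4] = 0.002972 / 0.01119 = 0.2656 M.
Dilution factor = 250.0/15.17 = 16.48, so [stock] = 0.2656 x 16.48 = 4.38 M.

4.38 M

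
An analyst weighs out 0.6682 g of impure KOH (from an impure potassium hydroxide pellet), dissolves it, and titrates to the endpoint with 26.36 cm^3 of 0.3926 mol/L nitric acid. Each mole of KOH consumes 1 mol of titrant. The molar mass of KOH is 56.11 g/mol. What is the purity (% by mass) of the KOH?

n(HNO3) = 0.3926 x 0.02636 = 0.01035 mol.
n(KOH) = 0.01035 / 1 = 0.01035 mol.
mass of KOH = 0.01035 x 56.11 = 0.5807 g.
% purity = 0.5807 / 0.6682 x 100 = 86.9%.

86.9%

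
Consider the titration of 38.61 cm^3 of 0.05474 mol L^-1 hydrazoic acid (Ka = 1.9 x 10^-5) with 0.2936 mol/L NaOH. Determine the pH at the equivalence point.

n(HN3) = 0.05474 x 0.03861 = 0.002114 mol; V(NaOH) at equivalence = 0.002114/0.2936 = 0.007199 L.
At equivalence all the acid is converted to N3-; total volume = 0.03861 + 0.007199 = 0.04581 L, so [N3-] = 0.002114/0.04581 = 0.04614 M.
Kb = Kw/Ka = 1.0e-14 / 1.9 x 10^-5 = 5.26e-10.
[OH^-] = sqrt(Kb x [N3-]) = sqrt(5.26e-10 x 0.04614) = 4.93e-6 M.
pOH = 5.31, so pH = 14.00 - 5.31 = 8.69.

8.69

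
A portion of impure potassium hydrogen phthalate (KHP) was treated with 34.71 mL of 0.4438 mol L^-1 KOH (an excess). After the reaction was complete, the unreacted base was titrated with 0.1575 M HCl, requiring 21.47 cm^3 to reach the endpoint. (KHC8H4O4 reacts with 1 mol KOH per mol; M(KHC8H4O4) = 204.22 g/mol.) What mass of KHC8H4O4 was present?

2.46 g

Total n(KOH) added = 0.4438 x 0.03471 = 0.01540 mol.
n(HCl) used = 0.1575 x 0.02147 = 0.003382 mol, which equals the excess n(KOH).
So n(KOH) consumed by the sample = 0.01540 - 0.003382 = 0.01202 mol.
n(KHC8H4O4) = 0.01202 / 1 = 0.01202 mol.
mass = 0.01202 mol x 204.22 g/mol = 2.46 g.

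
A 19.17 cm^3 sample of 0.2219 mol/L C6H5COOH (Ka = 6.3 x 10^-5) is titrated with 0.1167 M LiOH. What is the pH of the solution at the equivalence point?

8.54

n(C6H5COOH) = 0.2219 x 0.01917 = 0.004254 mol; V(LiOH) at equivalence = 0.004254/0.1167 = 0.03645 L.
At equivalence all the acid is converted to C6H5COO-; total volume = 0.01917 + 0.03645 = 0.05562 L, so [C6H5COO-] = 0.004254/0.05562 = 0.07648 M.
Kb = Kw/Ka = 1.0e-14 / 6.3 x 10^-5 = 1.59e-10.
[OH^-] = sqrt(Kb x [C6H5COO-]) = sqrt(1.59e-10 x 0.07648) = 3.48e-6 M.
pOH = 5.46, so pH = 14.00 - 5.46 = 8.54.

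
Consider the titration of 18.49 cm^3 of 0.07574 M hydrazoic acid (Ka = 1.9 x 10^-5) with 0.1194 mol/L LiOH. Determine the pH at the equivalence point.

n(HN3) = 0.07574 x 0.01849 = 0.001400 mol; V(LiOH) at equivalence = 0.001400/0.1194 = 0.01173 L.
At equivalence all the acid is converted to N3-; total volume = 0.01849 + 0.01173 = 0.03022 L, so [N3-] = 0.001400/0.03022 = 0.04634 M.
Kb = Kw/Ka = 1.0e-14 / 1.9 x 10^-5 = 5.26e-10.
[OH^-] = sqrt(Kb x [N3-]) = sqrt(5.26e-10 x 0.04634) = 4.94e-6 M.
pOH = 5.31, so pH = 14.00 - 5.31 = 8.69.

8.69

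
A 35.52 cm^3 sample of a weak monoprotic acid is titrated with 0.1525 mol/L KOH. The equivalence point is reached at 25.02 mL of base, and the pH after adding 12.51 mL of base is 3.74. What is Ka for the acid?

12.51 mL is half of the equivalence volume, so this is the half-equivalence point where [HA] = [A^-].
At half-equivalence pH = pKa, so pKa = 3.74.
Ka = 10^(-3.74) = 1.8 x 10^-4.

1.8 x 10^-4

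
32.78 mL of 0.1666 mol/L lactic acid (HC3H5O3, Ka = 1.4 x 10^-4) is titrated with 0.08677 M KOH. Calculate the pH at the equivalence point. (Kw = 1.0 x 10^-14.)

n(HC3H5O3) = 0.1666 x 0.03278 = 0.005461 mol; V(KOH) at equivalence = 0.005461/0.08677 = 0.06294 L.
At equivalence all the acid is converted to C3H5O3-; total volume = 0.03278 + 0.06294 = 0.09572 L, so [C3H5O3-] = 0.005461/0.09572 = 0.05705 M.
Kb = Kw/Ka = 1.0e-14 / 1.4 x 10^-4 = 7.14e-11.
[OH^-] = sqrt(Kb x [C3H5O3-]) = sqrt(7.14e-11 x 0.05705) = 2.02e-6 M.
pOH = 5.69, so pH = 14.00 - 5.69 = 8.31.

8.31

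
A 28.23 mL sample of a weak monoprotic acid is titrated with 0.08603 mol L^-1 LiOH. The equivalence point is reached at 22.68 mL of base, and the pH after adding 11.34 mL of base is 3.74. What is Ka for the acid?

1.8 x 10^-4

11.34 mL is half of the equivalence volume, so this is the half-equivalence point where [HA] = [A^-].
At half-equivalence pH = pKa, so pKa = 3.74.
Ka = 10^(-3.74) = 1.8 x 10^-4.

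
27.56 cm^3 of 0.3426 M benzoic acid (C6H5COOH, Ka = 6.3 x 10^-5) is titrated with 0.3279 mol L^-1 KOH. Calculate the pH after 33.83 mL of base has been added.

n(acid) = 0.3426 x 0.02756 = 0.009442 mol; n(KOH) added = 0.3279 x 0.03383 = 0.01109 mol.
Base is in excess by 0.01109 - 0.009442 = 0.001651 mol in a total volume of 0.06139 L.
[OH^-] = 0.001651/0.06139 = 0.02689 M, so pOH = 1.57 and pH = 14.00 - 1.57 = 12.43.

12.43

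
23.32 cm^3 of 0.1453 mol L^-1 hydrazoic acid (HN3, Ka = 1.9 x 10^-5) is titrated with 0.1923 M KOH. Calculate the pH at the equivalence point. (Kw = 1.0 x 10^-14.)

8.82

n(HN3) = 0.1453 x 0.02332 = 0.003388 mol; V(KOH) at equivalence = 0.003388/0.1923 = 0.01762 L.
At equivalence all the acid is converted to N3-; total volume = 0.02332 + 0.01762 = 0.04094 L, so [N3-] = 0.003388/0.04094 = 0.08276 M.
Kb = Kw/Ka = 1.0e-14 / 1.9 x 10^-5 = 5.26e-10.
[OH^-] = sqrt(Kb x [N3-]) = sqrt(5.26e-10 x 0.08276) = 6.60e-6 M.
pOH = 5.18, so pH = 14.00 - 5.18 = 8.82.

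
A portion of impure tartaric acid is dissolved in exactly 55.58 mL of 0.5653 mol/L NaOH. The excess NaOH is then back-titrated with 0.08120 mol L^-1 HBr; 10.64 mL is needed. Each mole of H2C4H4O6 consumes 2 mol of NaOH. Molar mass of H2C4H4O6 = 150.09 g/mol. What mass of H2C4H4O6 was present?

Total n(NaOH) added = 0.5653 x 0.05558 = 0.03142 mol.
n(HBr) used = 0.08120 x 0.01064 = 0.0008640 mol, which equals the excess n(NaOH).
So n(NaOH) consumed by the sample = 0.03142 - 0.0008640 = 0.03056 mol.
n(H2C4H4O6) = 0.03056 / 2 = 0.01528 mol.
mass = 0.01528 mol x 150.09 g/mol = 2.29 g.

2.29 g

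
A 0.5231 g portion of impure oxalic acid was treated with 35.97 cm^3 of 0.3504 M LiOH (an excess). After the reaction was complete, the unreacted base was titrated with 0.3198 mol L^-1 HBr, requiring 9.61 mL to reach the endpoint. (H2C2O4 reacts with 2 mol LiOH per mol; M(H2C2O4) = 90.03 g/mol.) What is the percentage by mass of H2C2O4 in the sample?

Total n(LiOH) added = 0.3504 x 0.03597 = 0.01260 mol.
n(HBr) used = 0.3198 x 0.009610 = 0.003073 mol, which equals the excess n(LiOH).
So n(LiOH) consumed by the sample = 0.01260 - 0.003073 = 0.009531 mol.
n(H2C2O4) = 0.009531 / 2 = 0.004765 mol.
mass H2C2O4 = 0.004765 x 90.03 = 0.4290 g, so %H2C2O4 = 0.4290/0.5231 x 100 = 82.0%.

82.0%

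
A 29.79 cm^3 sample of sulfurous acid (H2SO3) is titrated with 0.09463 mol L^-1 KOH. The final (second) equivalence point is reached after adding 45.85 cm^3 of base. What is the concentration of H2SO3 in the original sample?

0.0728 M

n(KOH) = 0.09463 x 0.04585 = 0.004339 mol.
At the final (second) equivalence point, 2 mol OH^- react per mol H2SO3, so n(H2SO3) = 0.004339 / 2 = 0.002169 mol.
[H2SO3] = 0.002169 / 0.02979 L = 0.0728 M.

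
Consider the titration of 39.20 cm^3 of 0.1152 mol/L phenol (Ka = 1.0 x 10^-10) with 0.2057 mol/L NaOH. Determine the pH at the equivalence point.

11.43

n(C6H5OH) = 0.1152 x 0.03920 = 0.004516 mol; V(NaOH) at equivalence = 0.004516/0.2057 = 0.02195 L.
At equivalence all the acid is converted to C6H5O-; total volume = 0.03920 + 0.02195 = 0.06115 L, so [C6H5O-] = 0.004516/0.06115 = 0.07384 M.
Kb = Kw/Ka = 1.0e-14 / 1.0 x 10^-10 = 0.000100.
[OH^-] = sqrt(Kb x [C6H5O-]) = sqrt(0.000100 x 0.07384) = 0.00272 M.
pOH = 2.57, so pH = 14.00 - 2.57 = 11.43.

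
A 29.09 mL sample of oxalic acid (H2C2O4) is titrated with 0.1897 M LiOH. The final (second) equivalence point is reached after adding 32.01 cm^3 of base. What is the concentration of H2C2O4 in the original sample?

0.104 M

n(LiOH) = 0.1897 x 0.03201 = 0.006072 mol.
At the final (second) equivalence point, 2 mol OH^- react per mol H2C2O4, so n(H2C2O4) = 0.006072 / 2 = 0.003036 mol.
[H2C2O4] = 0.003036 / 0.02909 L = 0.104 M.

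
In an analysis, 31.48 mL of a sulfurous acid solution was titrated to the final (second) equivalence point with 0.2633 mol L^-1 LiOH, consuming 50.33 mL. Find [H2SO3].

n(LiOH) = 0.2633 x 0.05033 = 0.01325 mol.
At the final (second) equivalence point, 2 mol OH^- react per mol H2SO3, so n(H2SO3) = 0.01325 / 2 = 0.006626 mol.
[H2SO3] = 0.006626 / 0.03148 L = 0.210 M.

0.210 M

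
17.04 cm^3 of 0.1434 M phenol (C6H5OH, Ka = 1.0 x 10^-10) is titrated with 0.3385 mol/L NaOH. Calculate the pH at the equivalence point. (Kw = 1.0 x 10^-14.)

n(C6H5OH) = 0.1434 x 0.01704 = 0.002444 mol; V(NaOH) at equivalence = 0.002444/0.3385 = 0.007219 L.
At equivalence all the acid is converted to C6H5O-; total volume = 0.01704 + 0.007219 = 0.02426 L, so [C6H5O-] = 0.002444/0.02426 = 0.1007 M.
Kb = Kw/Ka = 1.0e-14 / 1.0 x 10^-10 = 0.000100.
[OH^-] = sqrt(Kb x [C6H5O-]) = sqrt(0.000100 x 0.1007) = 0.00317 M.
pOH = 2.50, so pH = 14.00 - 2.50 = 11.50.

11.50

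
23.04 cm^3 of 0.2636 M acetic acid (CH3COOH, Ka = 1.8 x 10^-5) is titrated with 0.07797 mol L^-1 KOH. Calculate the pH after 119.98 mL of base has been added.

12.36

n(acid) = 0.2636 x 0.02304 = 0.006073 mol; n(KOH) added = 0.07797 x 0.1200 = 0.009355 mol.
Base is in excess by 0.009355 - 0.006073 = 0.003281 mol in a total volume of 0.1430 L.
[OH^-] = 0.003281/0.1430 = 0.02294 M, so pOH = 1.64 and pH = 14.00 - 1.64 = 12.36.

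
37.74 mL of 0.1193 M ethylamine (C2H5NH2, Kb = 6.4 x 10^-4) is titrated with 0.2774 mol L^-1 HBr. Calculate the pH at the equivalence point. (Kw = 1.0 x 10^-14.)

5.94

n(C2H5NH2) = 0.1193 x 0.03774 = 0.004502 mol; V(HBr) at equivalence = 0.004502/0.2774 = 0.01623 L.
At equivalence the base is fully converted to C2H5NH3+; total volume = 0.05397 L, so [C2H5NH3+] = 0.004502/0.05397 = 0.08342 M.
Ka(C2H5NH3+) = Kw/Kb = 1.0e-14 / 6.4 x 10^-4 = 1.56e-11.
[H^+] = sqrt(Ka x [C2H5NH3+]) = sqrt(1.56e-11 x 0.08342) = 1.14e-6 M.
pH = -log(1.14e-6) = 5.94.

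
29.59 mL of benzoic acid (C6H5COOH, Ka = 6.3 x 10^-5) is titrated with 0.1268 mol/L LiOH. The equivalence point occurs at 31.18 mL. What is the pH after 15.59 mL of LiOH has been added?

4.20

15.59 mL is exactly half the equivalence volume (31.18/2), i.e. the half-equivalence point.
There, n(HA) = n(A^-), so pH = pKa = -log(6.3 x 10^-5) = 4.20.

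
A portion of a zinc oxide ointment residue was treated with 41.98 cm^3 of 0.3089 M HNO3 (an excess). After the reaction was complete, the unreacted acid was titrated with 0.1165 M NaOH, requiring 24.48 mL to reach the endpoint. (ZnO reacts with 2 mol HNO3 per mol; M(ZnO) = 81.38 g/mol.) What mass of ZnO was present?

0.412 g

Total n(HNO3) added = 0.3089 x 0.04198 = 0.01297 mol.
n(NaOH) used = 0.1165 x 0.02448 = 0.002852 mol, which equals the excess n(HNO3).
So n(HNO3) consumed by the sample = 0.01297 - 0.002852 = 0.01012 mol.
n(ZnO) = 0.01012 / 2 = 0.005058 mol.
mass = 0.005058 mol x 81.38 g/mol = 0.412 g.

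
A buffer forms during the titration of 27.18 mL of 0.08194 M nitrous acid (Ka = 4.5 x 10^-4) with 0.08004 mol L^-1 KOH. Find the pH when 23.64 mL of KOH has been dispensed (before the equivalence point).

4.10

Initial n(HNO2) = 0.08194 x 0.02718 = 0.002227 mol.
n(KOH) added = 0.08004 x 0.02364 = 0.001892 mol, converting that many moles of HNO2 to NO2-.
Remaining n(HNO2) = 0.0003350 mol; n(NO2-) = 0.001892 mol.
By Henderson-Hasselbalch, pH = pKa + log([A^-]/[HA]) = 3.35 + log(0.001892/0.0003350) = 3.35 + (+0.75) = 4.10.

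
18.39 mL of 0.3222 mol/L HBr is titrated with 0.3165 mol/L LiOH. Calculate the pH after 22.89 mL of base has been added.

12.50

n(acid) = 0.3222 x 0.01839 = 0.005925 mol; n(LiOH) added = 0.3165 x 0.02289 = 0.007245 mol.
Base is in excess by 0.007245 - 0.005925 = 0.001319 mol in a total volume of 0.04128 L.
[OH^-] = 0.001319/0.04128 = 0.03196 M, so pOH = 1.50 and pH = 14.00 - 1.50 = 12.50.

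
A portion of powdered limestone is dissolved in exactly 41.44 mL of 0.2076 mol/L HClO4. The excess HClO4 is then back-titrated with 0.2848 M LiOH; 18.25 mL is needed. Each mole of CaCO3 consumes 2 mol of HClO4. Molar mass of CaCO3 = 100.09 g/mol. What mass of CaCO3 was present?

0.170 g

Total n(HClO4) added = 0.2076 x 0.04144 = 0.008603 mol.
n(LiOH) used = 0.2848 x 0.01825 = 0.005198 mol, which equals the excess n(HClO4).
So n(HClO4) consumed by the sample = 0.008603 - 0.005198 = 0.003405 mol.
n(CaCO3) = 0.003405 / 2 = 0.001703 mol.
mass = 0.001703 mol x 100.09 g/mol = 0.170 g.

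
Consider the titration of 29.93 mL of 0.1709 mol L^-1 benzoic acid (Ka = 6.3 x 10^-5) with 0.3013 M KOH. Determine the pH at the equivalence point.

8.62

n(C6H5COOH) = 0.1709 x 0.02993 = 0.005115 mol; V(KOH) at equivalence = 0.005115/0.3013 = 0.01698 L.
At equivalence all the acid is converted to C6H5COO-; total volume = 0.02993 + 0.01698 = 0.04691 L, so [C6H5COO-] = 0.005115/0.04691 = 0.1090 M.
Kb = Kw/Ka = 1.0e-14 / 6.3 x 10^-5 = 1.59e-10.
[OH^-] = sqrt(Kb x [C6H5COO-]) = sqrt(1.59e-10 x 0.1090) = 4.16e-6 M.
pOH = 5.38, so pH = 14.00 - 5.38 = 8.62.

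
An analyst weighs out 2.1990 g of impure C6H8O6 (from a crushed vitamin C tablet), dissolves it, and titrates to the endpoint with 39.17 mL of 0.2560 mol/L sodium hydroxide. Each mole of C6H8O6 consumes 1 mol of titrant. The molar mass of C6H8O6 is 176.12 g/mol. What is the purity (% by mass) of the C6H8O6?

80.3%

n(NaOH) = 0.2560 x 0.03917 = 0.01003 mol.
n(C6H8O6) = 0.01003 / 1 = 0.01003 mol.
mass of C6H8O6 = 0.01003 x 176.12 = 1.766 g.
% purity = 1.766 / 2.1990 x 100 = 80.3%.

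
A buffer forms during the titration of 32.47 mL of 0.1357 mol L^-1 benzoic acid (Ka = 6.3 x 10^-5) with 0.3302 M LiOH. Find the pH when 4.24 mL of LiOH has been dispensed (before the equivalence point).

Initial n(C6H5COOH) = 0.1357 x 0.03247 = 0.004406 mol.
n(LiOH) added = 0.3302 x 0.004240 = 0.001400 mol, converting that many moles of C6H5COOH to C6H5COO-.
Remaining n(C6H5COOH) = 0.003006 mol; n(C6H5COO-) = 0.001400 mol.
By Henderson-Hasselbalch, pH = pKa + log([A^-]/[HA]) = 4.20 + log(0.001400/0.003006) = 4.20 + (-0.33) = 3.87.

3.87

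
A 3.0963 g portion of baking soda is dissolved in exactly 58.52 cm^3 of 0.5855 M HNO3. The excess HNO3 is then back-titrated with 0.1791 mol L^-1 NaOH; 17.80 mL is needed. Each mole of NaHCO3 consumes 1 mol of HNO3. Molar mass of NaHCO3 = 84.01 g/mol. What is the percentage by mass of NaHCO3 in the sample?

84.3%

Total n(HNO3) added = 0.5855 x 0.05852 = 0.03426 mol.
n(NaOH) used = 0.1791 x 0.01780 = 0.003188 mol, which equals the excess n(HNO3).
So n(HNO3) consumed by the sample = 0.03426 - 0.003188 = 0.03108 mol.
n(NaHCO3) = 0.03108 / 1 = 0.03108 mol.
mass NaHCO3 = 0.03108 x 84.01 = 2.611 g, so %NaHCO3 = 2.611/3.0963 x 100 = 84.3%.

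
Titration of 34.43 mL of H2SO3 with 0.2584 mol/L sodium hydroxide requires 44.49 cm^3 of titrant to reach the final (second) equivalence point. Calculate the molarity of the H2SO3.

0.167 M

n(NaOH) = 0.2584 x 0.04449 = 0.01150 mol.
At the final (second) equivalence point, 2 mol OH^- react per mol H2SO3, so n(H2SO3) = 0.01150 / 2 = 0.005748 mol.
[H2SO3] = 0.005748 / 0.03443 L = 0.167 M.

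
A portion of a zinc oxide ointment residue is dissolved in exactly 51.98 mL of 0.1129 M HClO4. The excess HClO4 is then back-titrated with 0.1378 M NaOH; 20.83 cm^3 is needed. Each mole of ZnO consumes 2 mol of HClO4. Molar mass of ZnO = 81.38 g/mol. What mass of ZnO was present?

Total n(HClO4) added = 0.1129 x 0.05198 = 0.005869 mol.
n(NaOH) used = 0.1378 x 0.02083 = 0.002870 mol, which equals the excess n(HClO4).
So n(HClO4) consumed by the sample = 0.005869 - 0.002870 = 0.002998 mol.
n(ZnO) = 0.002998 / 2 = 0.001499 mol.
mass = 0.001499 mol x 81.38 g/mol = 0.122 g.

0.122 g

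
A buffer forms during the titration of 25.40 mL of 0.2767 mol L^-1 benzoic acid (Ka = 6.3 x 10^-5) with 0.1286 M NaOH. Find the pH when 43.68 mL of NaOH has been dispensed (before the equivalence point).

Initial n(C6H5COOH) = 0.2767 x 0.02540 = 0.007028 mol.
n(NaOH) added = 0.1286 x 0.04368 = 0.005617 mol, converting that many moles of C6H5COOH to C6H5COO-.
Remaining n(C6H5COOH) = 0.001411 mol; n(C6H5COO-) = 0.005617 mol.
By Henderson-Hasselbalch, pH = pKa + log([A^-]/[HA]) = 4.20 + log(0.005617/0.001411) = 4.20 + (+0.60) = 4.80.

4.80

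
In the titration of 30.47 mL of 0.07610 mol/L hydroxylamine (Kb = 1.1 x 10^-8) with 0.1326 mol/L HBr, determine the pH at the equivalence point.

n(NH2OH) = 0.07610 x 0.03047 = 0.002319 mol; V(HBr) at equivalence = 0.002319/0.1326 = 0.01749 L.
At equivalence the base is fully converted to NH3OH+; total volume = 0.04796 L, so [NH3OH+] = 0.002319/0.04796 = 0.04835 M.
Ka(NH3OH+) = Kw/Kb = 1.0e-14 / 1.1 x 10^-8 = 9.09e-7.
[H^+] = sqrt(Ka x [NH3OH+]) = sqrt(9.09e-7 x 0.04835) = 0.000210 M.
pH = -log(0.000210) = 3.68.

3.68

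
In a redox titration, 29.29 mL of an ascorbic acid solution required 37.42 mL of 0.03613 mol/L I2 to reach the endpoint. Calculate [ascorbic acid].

0.0462 M

n(I2) = 0.03613 x 0.03742 = 0.001352 mol.
From the balanced equation, 1 mol I2 reacts with 1 mol ascorbic acid, so n(ascorbic acid) = 0.001352 x 1/1 = 0.001352 mol.
[ascorbic acid] = 0.001352 / 0.02929 L = 0.0462 M.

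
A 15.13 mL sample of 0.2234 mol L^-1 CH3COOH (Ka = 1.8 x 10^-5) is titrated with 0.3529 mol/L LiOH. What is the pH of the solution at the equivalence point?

8.94

n(CH3COOH) = 0.2234 x 0.01513 = 0.003380 mol; V(LiOH) at equivalence = 0.003380/0.3529 = 0.009578 L.
At equivalence all the acid is converted to CH3COO-; total volume = 0.01513 + 0.009578 = 0.02471 L, so [CH3COO-] = 0.003380/0.02471 = 0.1368 M.
Kb = Kw/Ka = 1.0e-14 / 1.8 x 10^-5 = 5.56e-10.
[OH^-] = sqrt(Kb x [CH3COO-]) = sqrt(5.56e-10 x 0.1368) = 8.72e-6 M.
pOH = 5.06, so pH = 14.00 - 5.06 = 8.94.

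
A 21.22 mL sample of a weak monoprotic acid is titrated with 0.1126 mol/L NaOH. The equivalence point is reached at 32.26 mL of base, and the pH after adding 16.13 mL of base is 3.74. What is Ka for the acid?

1.8 x 10^-4

16.13 mL is half of the equivalence volume, so this is the half-equivalence point where [HA] = [A^-].
At half-equivalence pH = pKa, so pKa = 3.74.
Ka = 10^(-3.74) = 1.8 x 10^-4.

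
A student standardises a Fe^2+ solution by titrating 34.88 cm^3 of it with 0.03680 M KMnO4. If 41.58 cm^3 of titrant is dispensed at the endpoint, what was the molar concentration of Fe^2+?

n(KMnO4) = 0.03680 x 0.04158 = 0.001530 mol.
From the balanced equation, 1 mol KMnO4 reacts with 5 mol Fe^2+, so n(Fe^2+) = 0.001530 x 5/1 = 0.007651 mol.
[Fe^2+] = 0.007651 / 0.03488 L = 0.219 M.

0.219 M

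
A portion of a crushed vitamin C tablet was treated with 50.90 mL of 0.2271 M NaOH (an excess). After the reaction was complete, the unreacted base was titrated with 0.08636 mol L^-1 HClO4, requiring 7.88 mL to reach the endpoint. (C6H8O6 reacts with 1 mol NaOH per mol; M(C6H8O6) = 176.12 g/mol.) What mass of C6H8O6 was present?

1.92 g

Total n(NaOH) added = 0.2271 x 0.05090 = 0.01156 mol.
n(HClO4) used = 0.08636 x 0.007880 = 0.0006805 mol, which equals the excess n(NaOH).
So n(NaOH) consumed by the sample = 0.01156 - 0.0006805 = 0.01088 mol.
n(C6H8O6) = 0.01088 / 1 = 0.01088 mol.
mass = 0.01088 mol x 176.12 g/mol = 1.92 g.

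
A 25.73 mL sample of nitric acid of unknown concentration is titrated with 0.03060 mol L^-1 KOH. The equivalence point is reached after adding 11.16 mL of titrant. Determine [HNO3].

n(KOH) delivered = 0.03060 x 0.01116 = 0.0003415 mol.
For a 1:1 reaction, n(HNO3) = 0.0003415 mol.
[HNO3] = 0.0003415 mol / 0.02573 L = 0.0133 M.

0.0133 M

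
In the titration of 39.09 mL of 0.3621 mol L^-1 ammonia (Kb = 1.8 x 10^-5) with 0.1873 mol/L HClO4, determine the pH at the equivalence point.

n(NH3) = 0.3621 x 0.03909 = 0.01415 mol; V(HClO4) at equivalence = 0.01415/0.1873 = 0.07557 L.
At equivalence the base is fully converted to NH4+; total volume = 0.1147 L, so [NH4+] = 0.01415/0.1147 = 0.1234 M.
Ka(NH4+) = Kw/Kb = 1.0e-14 / 1.8 x 10^-5 = 5.56e-10.
[H^+] = sqrt(Ka x [NH4+]) = sqrt(5.56e-10 x 0.1234) = 8.28e-6 M.
pH = -log(8.28e-6) = 5.08.

5.08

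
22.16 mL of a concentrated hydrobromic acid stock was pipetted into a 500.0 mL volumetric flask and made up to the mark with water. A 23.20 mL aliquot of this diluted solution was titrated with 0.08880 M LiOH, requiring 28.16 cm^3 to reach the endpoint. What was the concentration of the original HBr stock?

2.43 M

n(LiOH) = 0.08880 x 0.02816 = 0.002501 mol.
n(HBr) in the aliquot = 0.002501 mol.
[diluted HBr] = 0.002501 / 0.02320 = 0.1078 M.
Dilution factor = 500.0/22.16 = 22.56, so [stock] = 0.1078 x 22.56 = 2.43 M.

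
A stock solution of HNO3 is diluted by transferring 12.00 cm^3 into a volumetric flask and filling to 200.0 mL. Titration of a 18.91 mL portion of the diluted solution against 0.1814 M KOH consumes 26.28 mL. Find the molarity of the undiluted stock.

4.20 M

n(KOH) = 0.1814 x 0.02628 = 0.004767 mol.
n(HNO3) in the aliquot = 0.004767 mol.
[diluted HNO3] = 0.004767 / 0.01891 = 0.2521 M.
Dilution factor = 200.0/12.00 = 16.67, so [stock] = 0.2521 x 16.67 = 4.20 M.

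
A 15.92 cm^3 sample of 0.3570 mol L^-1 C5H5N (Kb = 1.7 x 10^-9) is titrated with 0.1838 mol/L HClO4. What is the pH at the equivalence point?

3.07

n(C5H5N) = 0.3570 x 0.01592 = 0.005683 mol; V(HClO4) at equivalence = 0.005683/0.1838 = 0.03092 L.
At equivalence the base is fully converted to C5H5NH+; total volume = 0.04684 L, so [C5H5NH+] = 0.005683/0.04684 = 0.1213 M.
Ka(C5H5NH+) = Kw/Kb = 1.0e-14 / 1.7 x 10^-9 = 5.88e-6.
[H^+] = sqrt(Ka x [C5H5NH+]) = sqrt(5.88e-6 x 0.1213) = 0.000845 M.
pH = -log(0.000845) = 3.07.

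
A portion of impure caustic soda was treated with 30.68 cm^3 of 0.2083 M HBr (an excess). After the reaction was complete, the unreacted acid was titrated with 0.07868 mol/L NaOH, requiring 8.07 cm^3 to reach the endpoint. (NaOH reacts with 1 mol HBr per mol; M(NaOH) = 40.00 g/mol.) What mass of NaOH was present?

Total n(HBr) added = 0.2083 x 0.03068 = 0.006391 mol.
n(NaOH) used = 0.07868 x 0.008070 = 0.0006349 mol, which equals the excess n(HBr).
So n(HBr) consumed by the sample = 0.006391 - 0.0006349 = 0.005756 mol.
n(NaOH) = 0.005756 / 1 = 0.005756 mol.
mass = 0.005756 mol x 40.00 g/mol = 0.230 g.

0.230 g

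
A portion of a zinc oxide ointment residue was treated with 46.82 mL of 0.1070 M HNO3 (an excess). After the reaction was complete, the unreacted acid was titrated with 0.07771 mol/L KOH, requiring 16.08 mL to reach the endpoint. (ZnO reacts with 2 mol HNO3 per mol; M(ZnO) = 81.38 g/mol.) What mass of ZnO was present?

0.153 g

Total n(HNO3) added = 0.1070 x 0.04682 = 0.005010 mol.
n(KOH) used = 0.07771 x 0.01608 = 0.001250 mol, which equals the excess n(HNO3).
So n(HNO3) consumed by the sample = 0.005010 - 0.001250 = 0.003760 mol.
n(ZnO) = 0.003760 / 2 = 0.001880 mol.
mass = 0.001880 mol x 81.38 g/mol = 0.153 g.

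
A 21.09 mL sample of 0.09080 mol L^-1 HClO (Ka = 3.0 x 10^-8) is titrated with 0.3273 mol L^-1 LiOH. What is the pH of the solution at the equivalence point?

n(HClO) = 0.09080 x 0.02109 = 0.001915 mol; V(LiOH) at equivalence = 0.001915/0.3273 = 0.005851 L.
At equivalence all the acid is converted to ClO-; total volume = 0.02109 + 0.005851 = 0.02694 L, so [ClO-] = 0.001915/0.02694 = 0.07108 M.
Kb = Kw/Ka = 1.0e-14 / 3.0 x 10^-8 = 3.33e-7.
[OH^-] = sqrt(Kb x [ClO-]) = sqrt(3.33e-7 x 0.07108) = 0.000154 M.
pOH = 3.81, so pH = 14.00 - 3.81 = 10.19.

10.19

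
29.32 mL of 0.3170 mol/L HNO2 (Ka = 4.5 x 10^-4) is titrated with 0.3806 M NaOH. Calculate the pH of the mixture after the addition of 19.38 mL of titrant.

Initial n(HNO2) = 0.3170 x 0.02932 = 0.009294 mol.
n(NaOH) added = 0.3806 x 0.01938 = 0.007376 mol, converting that many moles of HNO2 to NO2-.
Remaining n(HNO2) = 0.001918 mol; n(NO2-) = 0.007376 mol.
By Henderson-Hasselbalch, pH = pKa + log([A^-]/[HA]) = 3.35 + log(0.007376/0.001918) = 3.35 + (+0.58) = 3.93.

3.93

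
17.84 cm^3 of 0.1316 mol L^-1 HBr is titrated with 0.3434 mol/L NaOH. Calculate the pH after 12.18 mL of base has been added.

12.79

n(acid) = 0.1316 x 0.01784 = 0.002348 mol; n(NaOH) added = 0.3434 x 0.01218 = 0.004183 mol.
Base is in excess by 0.004183 - 0.002348 = 0.001835 mol in a total volume of 0.03002 L.
[OH^-] = 0.001835/0.03002 = 0.06112 M, so pOH = 1.21 and pH = 14.00 - 1.21 = 12.79.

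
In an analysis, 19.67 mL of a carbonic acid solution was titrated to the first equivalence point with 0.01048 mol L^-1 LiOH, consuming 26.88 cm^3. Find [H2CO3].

n(LiOH) = 0.01048 x 0.02688 = 0.0002817 mol.
At the first equivalence point, 1 mol OH^- react per mol H2CO3, so n(H2CO3) = 0.0002817 / 1 = 0.0002817 mol.
[H2CO3] = 0.0002817 / 0.01967 L = 0.0143 M.

0.0143 M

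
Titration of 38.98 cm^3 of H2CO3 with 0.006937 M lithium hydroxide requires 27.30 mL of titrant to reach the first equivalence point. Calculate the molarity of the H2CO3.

n(LiOH) = 0.006937 x 0.02730 = 0.0001894 mol.
At the first equivalence point, 1 mol OH^- react per mol H2CO3, so n(H2CO3) = 0.0001894 / 1 = 0.0001894 mol.
[H2CO3] = 0.0001894 / 0.03898 L = 0.00486 M.

0.00486 M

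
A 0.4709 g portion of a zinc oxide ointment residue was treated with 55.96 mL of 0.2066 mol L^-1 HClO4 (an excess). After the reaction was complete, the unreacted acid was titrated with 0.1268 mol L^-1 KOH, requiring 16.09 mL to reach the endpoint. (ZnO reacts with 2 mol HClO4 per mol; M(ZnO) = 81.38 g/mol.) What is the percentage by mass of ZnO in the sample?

82.3%

Total n(HClO4) added = 0.2066 x 0.05596 = 0.01156 mol.
n(KOH) used = 0.1268 x 0.01609 = 0.002040 mol, which equals the excess n(HClO4).
So n(HClO4) consumed by the sample = 0.01156 - 0.002040 = 0.009521 mol.
n(ZnO) = 0.009521 / 2 = 0.004761 mol.
mass ZnO = 0.004761 x 81.38 = 0.3874 g, so %ZnO = 0.3874/0.4709 x 100 = 82.3%.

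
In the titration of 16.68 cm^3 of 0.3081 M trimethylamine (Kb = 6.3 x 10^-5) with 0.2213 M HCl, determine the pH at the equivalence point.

5.34

n((CH3)3N) = 0.3081 x 0.01668 = 0.005139 mol; V(HCl) at equivalence = 0.005139/0.2213 = 0.02322 L.
At equivalence the base is fully converted to (CH3)3NH+; total volume = 0.03990 L, so [(CH3)3NH+] = 0.005139/0.03990 = 0.1288 M.
Ka((CH3)3NH+) = Kw/Kb = 1.0e-14 / 6.3 x 10^-5 = 1.59e-10.
[H^+] = sqrt(Ka x [(CH3)3NH+]) = sqrt(1.59e-10 x 0.1288) = 4.52e-6 M.
pH = -log(4.52e-6) = 5.34.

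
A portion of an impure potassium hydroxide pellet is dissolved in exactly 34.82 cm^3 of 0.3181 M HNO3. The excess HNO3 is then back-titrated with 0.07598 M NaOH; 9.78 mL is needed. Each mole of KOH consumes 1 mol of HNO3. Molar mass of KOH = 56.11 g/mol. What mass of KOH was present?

0.580 g

Total n(HNO3) added = 0.3181 x 0.03482 = 0.01108 mol.
n(NaOH) used = 0.07598 x 0.009780 = 0.0007431 mol, which equals the excess n(HNO3).
So n(HNO3) consumed by the sample = 0.01108 - 0.0007431 = 0.01033 mol.
n(KOH) = 0.01033 / 1 = 0.01033 mol.
mass = 0.01033 mol x 56.11 g/mol = 0.580 g.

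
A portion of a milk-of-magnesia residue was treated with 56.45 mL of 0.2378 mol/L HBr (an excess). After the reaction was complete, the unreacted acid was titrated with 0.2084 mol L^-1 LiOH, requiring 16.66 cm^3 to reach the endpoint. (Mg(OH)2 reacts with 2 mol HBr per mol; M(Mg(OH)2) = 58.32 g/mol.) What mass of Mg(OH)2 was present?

0.290 g

Total n(HBr) added = 0.2378 x 0.05645 = 0.01342 mol.
n(LiOH) used = 0.2084 x 0.01666 = 0.003472 mol, which equals the excess n(HBr).
So n(HBr) consumed by the sample = 0.01342 - 0.003472 = 0.009952 mol.
n(Mg(OH)2) = 0.009952 / 2 = 0.004976 mol.
mass = 0.004976 mol x 58.32 g/mol = 0.290 g.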